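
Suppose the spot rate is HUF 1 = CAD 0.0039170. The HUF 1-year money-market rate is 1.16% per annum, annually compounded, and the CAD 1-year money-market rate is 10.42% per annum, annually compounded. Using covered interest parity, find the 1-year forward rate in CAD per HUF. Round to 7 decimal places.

T = 1 year.
CAD accumulates by (1 + 0.1042)^1 = 1.104200.
HUF accumulates by (1 + 0.0116)^1 = 1.011600.
Forward (CAD per HUF) = 0.003917 × 1.104200 / 1.011600 = 0.004275555.

0.0042756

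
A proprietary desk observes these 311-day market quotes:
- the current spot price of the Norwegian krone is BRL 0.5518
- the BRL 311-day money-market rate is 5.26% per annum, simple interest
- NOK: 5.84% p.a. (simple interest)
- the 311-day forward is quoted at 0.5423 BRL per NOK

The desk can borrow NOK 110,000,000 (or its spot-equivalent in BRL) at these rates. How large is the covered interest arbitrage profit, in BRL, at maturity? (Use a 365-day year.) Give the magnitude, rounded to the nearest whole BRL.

BRL 797,035

T = 311/365 years.
Invest the NOK and cover forward: 110,000,000 × 1.049760 × 0.5423 = BRL 62,621,333.28.
Convert at spot and invest in BRL: 110,000,000 × 0.5518 × 1.0448180822 = BRL 63,418,367.95.
The quoted forward undervalues NOK, so borrow NOK, convert to BRL at spot, deposit the BRL at 5.26%, and buy NOK forward at 0.5423 to cover the loan.
The gap between the two covered legs is BRL 797,035.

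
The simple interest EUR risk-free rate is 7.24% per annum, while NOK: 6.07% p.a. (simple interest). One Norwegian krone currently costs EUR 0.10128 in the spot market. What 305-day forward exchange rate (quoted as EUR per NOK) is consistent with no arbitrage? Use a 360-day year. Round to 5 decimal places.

T = 305/360 years.
EUR accumulates by 1 + 0.0724×305/360 = 1.0613389.
NOK growth factor: 1 + 0.0607×305/360 = 1.0514264.
Forward (EUR per NOK) = 0.10128 × 1.0613389 / 1.0514264 = 0.1022348.

0.10223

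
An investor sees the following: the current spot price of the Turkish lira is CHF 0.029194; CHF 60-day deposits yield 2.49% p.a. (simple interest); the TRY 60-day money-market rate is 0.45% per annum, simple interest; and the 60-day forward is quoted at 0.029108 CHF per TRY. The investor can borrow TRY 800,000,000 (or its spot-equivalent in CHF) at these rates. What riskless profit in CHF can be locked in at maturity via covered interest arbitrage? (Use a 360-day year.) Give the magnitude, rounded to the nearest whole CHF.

CHF 148,259

T = 60/360 years.
Route A — deposit TRY, sell forward: 800,000,000 × 1.000750 × 0.029108 = CHF 23,303,864.80.
Route B — convert at spot, deposit CHF: 800,000,000 × 0.029194 × 1.004150 = CHF 23,452,124.08.
The quoted forward undervalues TRY, so borrow TRY, convert to CHF at spot, deposit the CHF at 2.49%, and buy TRY forward at 0.029108 to cover the loan.
Profit = 23,452,124.08 − 23,303,864.80 = CHF 148,259.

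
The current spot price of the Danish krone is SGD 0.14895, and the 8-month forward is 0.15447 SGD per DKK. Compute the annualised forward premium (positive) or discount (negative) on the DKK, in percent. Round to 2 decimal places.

T = 8/12 years.
(F − S)/S = (0.15447 − 0.14895)/0.14895 = 0.0370594.
×(1/T) gives 5.56% p.a.

+5.56%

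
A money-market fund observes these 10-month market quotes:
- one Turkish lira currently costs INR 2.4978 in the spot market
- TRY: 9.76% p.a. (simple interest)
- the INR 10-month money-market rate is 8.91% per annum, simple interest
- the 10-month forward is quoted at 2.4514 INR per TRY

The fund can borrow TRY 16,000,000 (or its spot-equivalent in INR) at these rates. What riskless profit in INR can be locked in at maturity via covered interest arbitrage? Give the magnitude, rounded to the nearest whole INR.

INR 519,698

T = 10/12 years.
Keep in TRY, deliver into the forward: 16,000,000·1.0813333333·2.4514 = INR 42,412,488.53.
Swap to INR now, deposit: 16,000,000·2.4978·1.074250 = INR 42,932,186.40.
The quoted forward undervalues TRY, so borrow TRY, convert to INR at spot, deposit the INR at 8.91%, and buy TRY forward at 2.4514 to cover the loan.
Profit = 42,932,186.40 − 42,412,488.53 = INR 519,698.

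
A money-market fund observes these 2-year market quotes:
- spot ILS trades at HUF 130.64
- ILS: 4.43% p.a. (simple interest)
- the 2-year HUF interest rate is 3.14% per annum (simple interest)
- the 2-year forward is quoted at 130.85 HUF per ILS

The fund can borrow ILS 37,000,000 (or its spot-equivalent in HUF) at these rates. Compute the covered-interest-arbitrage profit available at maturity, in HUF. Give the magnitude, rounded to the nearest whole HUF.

HUF 133,167,366

T = 2 years.
Route A — deposit ILS, sell forward: 37,000,000 × 1.088600 × 130.85 = HUF 5,270,402,470.00.
Route B — convert at spot, deposit HUF: 37,000,000 × 130.64 × 1.062800 = HUF 5,137,235,104.00.
The quoted forward overvalues ILS, so borrow HUF, buy ILS at spot, deposit the ILS at 4.43%, and sell the proceeds forward at 130.85.
The gap between the two covered legs is HUF 133,167,366.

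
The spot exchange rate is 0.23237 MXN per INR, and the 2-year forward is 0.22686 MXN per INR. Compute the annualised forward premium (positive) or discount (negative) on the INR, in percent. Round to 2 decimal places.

T = 2 years.
INR trades forward at -2.37122% vs spot over the period.
Per annum: -0.0237122 / 2 = -0.011856 = -1.19%.

-1.19%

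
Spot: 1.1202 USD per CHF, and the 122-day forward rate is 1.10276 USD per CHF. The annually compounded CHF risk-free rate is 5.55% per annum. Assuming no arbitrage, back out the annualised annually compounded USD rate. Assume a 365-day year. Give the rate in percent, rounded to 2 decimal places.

0.71%

T = 122/365 years.
F/S = 1.10276/1.1202 = 0.9844314 = (growth of USD) / (growth of CHF).
The CHF side grows by (1 + 0.0555)^(122/365) = 1.0182182.
Hence g_USD = 1.002366.
r = 1.002366^(365/122) − 1 = 0.007095 → 0.71%.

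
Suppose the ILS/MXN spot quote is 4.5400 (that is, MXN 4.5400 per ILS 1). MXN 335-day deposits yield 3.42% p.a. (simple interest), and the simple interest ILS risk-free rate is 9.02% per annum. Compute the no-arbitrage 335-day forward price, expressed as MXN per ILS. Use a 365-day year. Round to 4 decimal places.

4.3245

T = 335/365 years.
MXN growth factor: 1 + 0.0342×335/365 = 1.031389.
ILS growth factor: 1 + 0.0902×335/365 = 1.0827863.
Forward (MXN per ILS) = 4.54 × 1.031389 / 1.0827863 = 4.324497.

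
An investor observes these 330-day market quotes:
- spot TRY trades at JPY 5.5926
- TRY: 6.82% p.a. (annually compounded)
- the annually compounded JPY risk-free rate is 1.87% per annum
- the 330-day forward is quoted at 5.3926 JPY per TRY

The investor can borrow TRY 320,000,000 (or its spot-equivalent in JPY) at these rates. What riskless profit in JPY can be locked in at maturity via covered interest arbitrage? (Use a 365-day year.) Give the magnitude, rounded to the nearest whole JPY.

T = 330/365 years.
Keep in TRY, deliver into the forward: 320,000,000·1.061463504094·5.3926 = JPY 1,831,695,389.50.
Swap to JPY now, deposit: 320,000,000·5.5926·1.016891793595 = JPY 1,819,862,094.36.
The quoted forward overvalues TRY, so borrow JPY, buy TRY at spot, deposit the TRY at 6.82%, and sell the proceeds forward at 5.3926.
Profit = 1,831,695,389.50 − 1,819,862,094.36 = JPY 11,833,295.

JPY 11,833,295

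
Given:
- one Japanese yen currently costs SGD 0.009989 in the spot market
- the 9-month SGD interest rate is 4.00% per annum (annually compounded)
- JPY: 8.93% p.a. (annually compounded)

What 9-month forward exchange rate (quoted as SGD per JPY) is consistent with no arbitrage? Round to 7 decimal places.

0.0096480

T = 9/12 years.
SGD growth factor: (1 + 0.0400)^(9/12) = 1.0298524.
Growth of 1 JPY over T: (1 + 0.0893)^(9/12) = 1.0662539.
Forward (SGD per JPY) = 0.009989 × 1.0298524 / 1.0662539 = 0.009647979.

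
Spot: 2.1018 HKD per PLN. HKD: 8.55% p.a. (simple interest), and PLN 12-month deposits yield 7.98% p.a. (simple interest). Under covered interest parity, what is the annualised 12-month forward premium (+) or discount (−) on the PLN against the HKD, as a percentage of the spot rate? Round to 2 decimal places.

+0.53%

T = 1 year.
No-arbitrage forward: 2.1018 × 1.085500 / 1.079800 = 2.1128949 HKD/PLN.
(F − S)/S ÷ T = (2.1128949 − 2.1018)/2.1018/1 = 0.005279 → 0.53%.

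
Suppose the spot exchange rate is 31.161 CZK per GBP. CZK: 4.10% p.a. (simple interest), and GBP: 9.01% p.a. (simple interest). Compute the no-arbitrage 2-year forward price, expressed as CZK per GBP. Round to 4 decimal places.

T = 2 years.
CZK accumulates by 1 + 0.0410×2 = 1.082000.
Growth of 1 GBP over T: 1 + 0.0901×2 = 1.180200.
So F = 31.161 × 1.082000 / 1.180200 = 28.568210 (CZK/GBP).

28.5682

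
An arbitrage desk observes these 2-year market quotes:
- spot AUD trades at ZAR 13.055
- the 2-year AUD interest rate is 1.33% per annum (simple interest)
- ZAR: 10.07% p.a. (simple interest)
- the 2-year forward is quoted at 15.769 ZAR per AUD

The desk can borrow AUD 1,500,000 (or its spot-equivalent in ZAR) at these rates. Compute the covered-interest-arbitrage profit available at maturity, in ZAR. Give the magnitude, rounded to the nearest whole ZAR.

T = 2 years.
Invest the AUD and cover forward: 1,500,000 × 1.026600 × 15.769 = ZAR 24,282,683.10.
Convert at spot and invest in ZAR: 1,500,000 × 13.055 × 1.201400 = ZAR 23,526,415.50.
The quoted forward overvalues AUD, so borrow ZAR, buy AUD at spot, deposit the AUD at 1.33%, and sell the proceeds forward at 15.769.
The gap between the two covered legs is ZAR 756,268.

ZAR 756,268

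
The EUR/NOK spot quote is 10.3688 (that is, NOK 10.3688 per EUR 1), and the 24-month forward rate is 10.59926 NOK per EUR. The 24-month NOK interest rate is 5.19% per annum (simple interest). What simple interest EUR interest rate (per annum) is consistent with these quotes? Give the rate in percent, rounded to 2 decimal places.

3.99%

T = 2 years.
F/S = 10.59926/10.3688 = 1.0222263 = (growth of NOK) / (growth of EUR).
NOK growth factor: 1 + 0.0519×2 = 1.103800.
So the EUR growth factor = 1.079800.
r = (1.079800 − 1)/2 = 0.039900 → 3.99%.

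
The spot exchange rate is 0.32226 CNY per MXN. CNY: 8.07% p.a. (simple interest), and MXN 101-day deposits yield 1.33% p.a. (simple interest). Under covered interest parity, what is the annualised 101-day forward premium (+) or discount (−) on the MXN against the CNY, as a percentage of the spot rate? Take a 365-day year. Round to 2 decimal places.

+6.72%

T = 101/365 years.
No-arbitrage forward: 0.32226 × 1.0223307 / 1.0036803 = 0.32824824 CNY/MXN.
(F − S)/S ÷ T = (0.32824824 − 0.32226)/0.32226/(101/365) = 0.067153 → 6.72%.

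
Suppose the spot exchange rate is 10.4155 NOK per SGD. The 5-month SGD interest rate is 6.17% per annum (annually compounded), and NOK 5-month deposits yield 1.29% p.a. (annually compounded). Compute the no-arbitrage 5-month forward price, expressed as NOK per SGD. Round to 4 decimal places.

10.2133

T = 5/12 years.
NOK accumulates by (1 + 0.0129)^(5/12) = 1.00535491.
Growth of 1 SGD over T: (1 + 0.0617)^(5/12) = 1.02526018.
CIP: F = S · (grow NOK)/(grow SGD) = 10.4155 × 1.00535491/1.02526018 = 10.213285 NOK per SGD.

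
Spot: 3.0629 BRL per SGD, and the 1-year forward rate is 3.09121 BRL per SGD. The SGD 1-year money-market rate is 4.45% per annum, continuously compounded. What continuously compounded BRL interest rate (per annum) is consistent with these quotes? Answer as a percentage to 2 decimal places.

5.37%

T = 1 year.
F/S = 3.09121/3.0629 = 1.0092429 = (growth of BRL) / (growth of SGD).
The SGD side grows by e^(0.0445×1) = 1.045505.
That pins the BRL growth at 1.0551685.
r = ln(1.0551685)/1 = 0.053700 → 5.37%.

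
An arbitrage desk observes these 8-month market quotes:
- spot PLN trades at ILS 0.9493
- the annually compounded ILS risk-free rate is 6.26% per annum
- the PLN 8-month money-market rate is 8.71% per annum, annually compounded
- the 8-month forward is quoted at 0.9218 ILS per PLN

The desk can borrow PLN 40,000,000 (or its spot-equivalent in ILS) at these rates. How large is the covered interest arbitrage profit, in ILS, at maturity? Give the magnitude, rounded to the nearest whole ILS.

T = 8/12 years.
Invest the PLN and cover forward: 40,000,000 × 1.0572547958 × 0.9218 = ILS 38,983,098.83.
Convert at spot and invest in ILS: 40,000,000 × 0.9493 × 1.0413096051 = ILS 39,540,608.32.
The quoted forward undervalues PLN, so borrow PLN, convert to ILS at spot, deposit the ILS at 6.26%, and buy PLN forward at 0.9218 to cover the loan.
Profit = 39,540,608.32 − 38,983,098.83 = ILS 557,509.

ILS 557,509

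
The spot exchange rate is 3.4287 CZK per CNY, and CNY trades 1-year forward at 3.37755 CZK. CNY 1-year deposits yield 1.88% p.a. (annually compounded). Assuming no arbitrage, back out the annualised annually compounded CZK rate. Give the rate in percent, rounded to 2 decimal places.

0.36%

T = 1 year.
F/S = 3.37755/3.4287 = 0.9850818 = (growth of CZK) / (growth of CNY).
The CNY side grows by (1 + 0.0188)^1 = 1.018800.
That pins the CZK growth at 1.0036013.
Annualise: 1.0036013^(1/1) − 1 = 0.003601 = 0.36%.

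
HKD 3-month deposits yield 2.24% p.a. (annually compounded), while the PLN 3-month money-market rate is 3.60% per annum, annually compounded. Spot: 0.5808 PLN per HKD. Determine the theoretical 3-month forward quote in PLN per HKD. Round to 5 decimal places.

T = 3/12 years.
PLN accumulates by (1 + 0.0360)^(3/12) = 1.008881.
Growth of 1 HKD over T: (1 + 0.0224)^(3/12) = 1.0055536.
Forward (PLN per HKD) = 0.5808 × 1.008881 / 1.0055536 = 0.5827219.

0.58272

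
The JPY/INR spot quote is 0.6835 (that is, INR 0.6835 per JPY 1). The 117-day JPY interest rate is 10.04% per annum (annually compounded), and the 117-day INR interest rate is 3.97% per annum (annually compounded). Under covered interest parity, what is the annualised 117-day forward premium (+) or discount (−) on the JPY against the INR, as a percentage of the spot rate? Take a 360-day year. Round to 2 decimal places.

T = 117/360 years.
No-arbitrage forward: 0.6835 × 1.0127334 / 1.0315824 = 0.6710111 INR/JPY.
(F − S)/S ÷ T = (0.6710111 − 0.6835)/0.6835/(117/360) = -0.056221 → -5.62%.

-5.62%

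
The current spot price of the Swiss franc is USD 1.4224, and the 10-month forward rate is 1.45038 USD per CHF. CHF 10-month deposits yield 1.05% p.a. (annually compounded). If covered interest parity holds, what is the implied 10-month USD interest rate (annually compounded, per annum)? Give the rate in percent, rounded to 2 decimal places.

3.44%

T = 10/12 years.
CIP gives F = S · g_USD/g_CHF, so g_USD/g_CHF = 1.45038/1.4224 = 1.0196710.
CHF growth factor: (1 + 0.0105)^(10/12) = 1.0087424.
So the USD growth factor = 1.0285854.
r = 1.0285854^(12/10) − 1 = 0.034400 → 3.44%.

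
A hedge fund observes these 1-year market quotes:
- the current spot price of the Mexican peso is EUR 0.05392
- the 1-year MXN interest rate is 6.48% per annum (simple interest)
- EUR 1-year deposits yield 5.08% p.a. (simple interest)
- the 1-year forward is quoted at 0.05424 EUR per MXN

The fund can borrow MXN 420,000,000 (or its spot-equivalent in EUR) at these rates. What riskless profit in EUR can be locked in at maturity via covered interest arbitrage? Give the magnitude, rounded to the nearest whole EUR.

T = 1 year.
Keep in MXN, deliver into the forward: 420,000,000·1.064800·0.05424 = EUR 24,256,995.84.
Swap to EUR now, deposit: 420,000,000·0.05392·1.050800 = EUR 23,796,837.12.
The quoted forward overvalues MXN, so borrow EUR, buy MXN at spot, deposit the MXN at 6.48%, and sell the proceeds forward at 0.05424.
The gap between the two covered legs is EUR 460,159.

EUR 460,159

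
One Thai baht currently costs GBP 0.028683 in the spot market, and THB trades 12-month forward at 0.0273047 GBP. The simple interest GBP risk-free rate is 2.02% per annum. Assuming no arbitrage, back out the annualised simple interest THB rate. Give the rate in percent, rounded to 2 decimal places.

T = 1 year.
F/S = 0.0273047/0.028683 = 0.9519471 = (growth of GBP) / (growth of THB).
GBP growth factor: 1 + 0.0202×1 = 1.020200.
That pins the THB growth at 1.0716982.
(1.0716982 − 1)/T = 0.071698, i.e. 7.17%.

7.17%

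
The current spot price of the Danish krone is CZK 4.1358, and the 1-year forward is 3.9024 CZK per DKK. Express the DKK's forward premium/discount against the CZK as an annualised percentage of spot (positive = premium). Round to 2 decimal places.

-5.64%

T = 1 year.
DKK trades forward at -5.64341% vs spot over the period.
×(1/T) gives -5.64% p.a.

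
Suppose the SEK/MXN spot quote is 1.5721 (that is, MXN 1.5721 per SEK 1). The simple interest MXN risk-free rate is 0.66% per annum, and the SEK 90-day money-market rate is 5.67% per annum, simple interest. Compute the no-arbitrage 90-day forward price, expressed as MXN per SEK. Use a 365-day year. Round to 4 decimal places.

1.5529

T = 90/365 years.
MXN accumulates by 1 + 0.0066×90/365 = 1.0016274.
Growth of 1 SEK over T: 1 + 0.0567×90/365 = 1.0139808.
Forward (MXN per SEK) = 1.5721 × 1.0016274 / 1.0139808 = 1.552947.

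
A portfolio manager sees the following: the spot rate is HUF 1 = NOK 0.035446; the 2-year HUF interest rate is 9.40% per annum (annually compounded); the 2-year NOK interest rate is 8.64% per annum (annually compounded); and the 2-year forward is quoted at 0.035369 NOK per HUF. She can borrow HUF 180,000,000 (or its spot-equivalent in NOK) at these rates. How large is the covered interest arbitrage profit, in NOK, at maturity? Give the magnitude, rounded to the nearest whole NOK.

T = 2 years.
Invest the HUF and cover forward: 180,000,000 × 1.196836 × 0.035369 = NOK 7,619,560.65.
Convert at spot and invest in NOK: 180,000,000 × 0.035446 × 1.18026496 = NOK 7,530,420.92.
The quoted forward overvalues HUF, so borrow NOK, buy HUF at spot, deposit the HUF at 9.40%, and sell the proceeds forward at 0.035369.
Profit = 7,619,560.65 − 7,530,420.92 = NOK 89,140.

NOK 89,140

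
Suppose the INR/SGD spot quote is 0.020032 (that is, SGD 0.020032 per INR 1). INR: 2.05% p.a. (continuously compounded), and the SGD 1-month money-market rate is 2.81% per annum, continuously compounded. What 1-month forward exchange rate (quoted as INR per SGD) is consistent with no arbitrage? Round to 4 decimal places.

49.8885

T = 1/12 years.
SGD accumulates by e^(0.0281×1/12) = 1.00234441.
INR growth factor: e^(0.0205×1/12) = 1.00170979.
Forward (SGD per INR) = 0.020032 × 1.00234441 / 1.00170979 = 0.020044691.
Quoted the other way: 1/0.020044691 = 49.8885 INR per SGD.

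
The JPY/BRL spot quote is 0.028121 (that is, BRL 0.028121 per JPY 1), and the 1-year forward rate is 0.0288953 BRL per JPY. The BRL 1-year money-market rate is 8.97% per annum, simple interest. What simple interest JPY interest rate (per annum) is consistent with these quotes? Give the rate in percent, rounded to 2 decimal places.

6.05%

T = 1 year.
F/S = 0.0288953/0.028121 = 1.0275346 = (growth of BRL) / (growth of JPY).
The BRL side grows by 1 + 0.0897×1 = 1.089700.
So the JPY growth factor = 1.0604996.
(1.0604996 − 1)/T = 0.060500, i.e. 6.05%.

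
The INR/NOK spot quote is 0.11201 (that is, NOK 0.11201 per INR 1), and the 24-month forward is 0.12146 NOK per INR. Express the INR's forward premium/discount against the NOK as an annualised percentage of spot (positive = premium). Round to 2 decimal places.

+4.22%

T = 2 years.
(F − S)/S = (0.12146 − 0.11201)/0.11201 = 0.0843675.
Per annum: 0.0843675 / 2 = 0.042184 = 4.22%.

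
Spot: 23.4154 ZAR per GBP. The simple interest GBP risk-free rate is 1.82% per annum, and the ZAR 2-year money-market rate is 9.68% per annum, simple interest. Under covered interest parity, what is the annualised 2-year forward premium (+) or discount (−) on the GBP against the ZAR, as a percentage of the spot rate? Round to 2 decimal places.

+7.58%

T = 2 years.
F = S · g_ZAR/g_GBP = 23.4154 × 1.193600/1.036400 = 26.9670218.
Annualised premium = (F − S)/S × (1/T) = (26.9670218 − 23.4154)/23.4154 ÷ 2 = 7.58%.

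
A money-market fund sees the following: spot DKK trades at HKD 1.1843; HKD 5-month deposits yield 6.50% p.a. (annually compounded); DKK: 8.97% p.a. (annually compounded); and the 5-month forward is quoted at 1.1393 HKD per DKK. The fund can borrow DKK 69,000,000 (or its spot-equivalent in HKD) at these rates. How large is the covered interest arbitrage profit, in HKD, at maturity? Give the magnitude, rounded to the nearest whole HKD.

T = 5/12 years.
Keep in DKK, deliver into the forward: 69,000,000·1.036440948·1.1393 = HKD 81,476,384.87.
Swap to HKD now, deposit: 69,000,000·1.1843·1.0265867862 = HKD 83,889,284.43.
The quoted forward undervalues DKK, so borrow DKK, convert to HKD at spot, deposit the HKD at 6.50%, and buy DKK forward at 1.1393 to cover the loan.
Profit = 83,889,284.43 − 81,476,384.87 = HKD 2,412,900.

HKD 2,412,900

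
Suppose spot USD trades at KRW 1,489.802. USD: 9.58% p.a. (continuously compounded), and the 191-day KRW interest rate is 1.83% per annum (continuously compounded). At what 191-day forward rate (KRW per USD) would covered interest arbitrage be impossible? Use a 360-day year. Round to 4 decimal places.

T = 191/360 years.
KRW growth factor: e^(0.0183×191/360) = 1.0097564535.
USD accumulates by e^(0.0958×191/360) = 1.052141091.
CIP: F = S · (grow KRW)/(grow USD) = 1489.802 × 1.0097564535/1.052141091 = 1429.786553 KRW per USD.

1429.7866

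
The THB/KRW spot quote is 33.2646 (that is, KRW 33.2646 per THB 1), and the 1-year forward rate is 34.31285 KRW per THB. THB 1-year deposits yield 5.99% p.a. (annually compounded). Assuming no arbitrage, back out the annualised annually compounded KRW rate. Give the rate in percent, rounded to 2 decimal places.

9.33%

T = 1 year.
CIP gives F = S · g_KRW/g_THB, so g_KRW/g_THB = 34.31285/33.2646 = 1.0315125.
THB growth factor: (1 + 0.0599)^1 = 1.059900.
Hence g_KRW = 1.0933001.
r = 1.0933001^(1/1) − 1 = 0.093300 → 9.33%.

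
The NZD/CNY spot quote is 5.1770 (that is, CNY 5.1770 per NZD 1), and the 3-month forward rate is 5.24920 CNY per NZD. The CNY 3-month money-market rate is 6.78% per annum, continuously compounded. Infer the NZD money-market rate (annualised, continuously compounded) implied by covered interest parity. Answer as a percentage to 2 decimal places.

1.24%

T = 3/12 years.
By CIP, F/S equals the CNY-to-NZD growth ratio: 5.2492/5.177 = 1.0139463.
CNY growth factor: e^(0.0678×3/12) = 1.0170945.
So the NZD growth factor = 1.0031049.
Take logs: ln 1.0031049 / (3/12) = 0.012400, so 1.24%.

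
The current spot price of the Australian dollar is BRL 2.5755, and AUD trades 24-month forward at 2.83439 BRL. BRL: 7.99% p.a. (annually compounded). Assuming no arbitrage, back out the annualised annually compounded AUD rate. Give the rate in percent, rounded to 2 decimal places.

T = 2 years.
CIP gives F = S · g_BRL/g_AUD, so g_BRL/g_AUD = 2.83439/2.5755 = 1.1005203.
The BRL side grows by (1 + 0.0799)^2 = 1.166184.
That pins the AUD growth at 1.0596661.
Annualise: 1.0596661^(1/2) − 1 = 0.029401 = 2.94%.

2.94%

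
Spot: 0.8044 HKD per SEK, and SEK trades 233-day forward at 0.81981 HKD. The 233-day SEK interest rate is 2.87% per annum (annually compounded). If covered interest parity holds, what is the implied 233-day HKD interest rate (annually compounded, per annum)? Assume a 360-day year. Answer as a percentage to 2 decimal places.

T = 233/360 years.
By CIP, F/S equals the HKD-to-SEK growth ratio: 0.81981/0.8044 = 1.0191571.
SEK growth factor: (1 + 0.0287)^(233/360) = 1.0184824.
Hence g_HKD = 1.0379936.
r = 1.0379936^(360/233) − 1 = 0.059307 → 5.93%.

5.93%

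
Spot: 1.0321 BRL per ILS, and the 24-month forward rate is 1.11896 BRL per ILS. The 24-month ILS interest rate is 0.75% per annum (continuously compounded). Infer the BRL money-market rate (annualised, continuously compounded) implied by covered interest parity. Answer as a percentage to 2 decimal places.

4.79%

T = 2 years.
F/S = 1.11896/1.0321 = 1.0841585 = (growth of BRL) / (growth of ILS).
The ILS side grows by e^(0.0075×2) = 1.0151131.
Hence g_BRL = 1.1005435.
Take logs: ln 1.1005435 / 2 = 0.047902, so 4.79%.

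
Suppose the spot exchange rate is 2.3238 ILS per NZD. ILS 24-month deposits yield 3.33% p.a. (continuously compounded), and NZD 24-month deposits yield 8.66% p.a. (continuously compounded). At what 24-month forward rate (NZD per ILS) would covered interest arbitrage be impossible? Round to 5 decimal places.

T = 2 years.
ILS growth factor: e^(0.0333×2) = 1.0688678.
Growth of 1 NZD over T: e^(0.0866×2) = 1.1891039.
So F = 2.3238 × 1.0688678 / 1.1891039 = 2.088829 (ILS/NZD).
Quoted the other way: 1/2.088829 = 0.47874 NZD per ILS.

0.47874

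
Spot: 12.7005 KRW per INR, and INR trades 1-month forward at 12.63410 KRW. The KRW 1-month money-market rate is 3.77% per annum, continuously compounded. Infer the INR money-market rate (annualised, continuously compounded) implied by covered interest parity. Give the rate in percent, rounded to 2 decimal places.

T = 1/12 years.
CIP gives F = S · g_KRW/g_INR, so g_KRW/g_INR = 12.6341/12.7005 = 0.9947719.
The KRW side grows by e^(0.0377×1/12) = 1.0031466.
Hence g_INR = 1.0084187.
Take logs: ln 1.0084187 / (1/12) = 0.100602, so 10.06%.

10.06%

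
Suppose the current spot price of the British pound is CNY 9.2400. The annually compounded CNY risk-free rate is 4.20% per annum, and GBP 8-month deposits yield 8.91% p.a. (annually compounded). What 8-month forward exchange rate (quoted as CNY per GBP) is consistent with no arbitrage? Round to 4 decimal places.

8.9716

T = 8/12 years.
Growth of 1 CNY over T: (1 + 0.0420)^(8/12) = 1.0278076.
Growth of 1 GBP over T: (1 + 0.0891)^(8/12) = 1.0585511.
CIP: F = S · (grow CNY)/(grow GBP) = 9.24 × 1.0278076/1.0585511 = 8.971643 CNY per GBP.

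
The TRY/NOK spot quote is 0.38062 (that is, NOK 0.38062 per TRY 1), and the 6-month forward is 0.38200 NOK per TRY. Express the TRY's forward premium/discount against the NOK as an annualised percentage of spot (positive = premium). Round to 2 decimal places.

T = 6/12 years.
(F − S)/S = (0.38200 − 0.38062)/0.38062 = 0.0036257.
×(1/T) gives 0.73% p.a.

+0.73%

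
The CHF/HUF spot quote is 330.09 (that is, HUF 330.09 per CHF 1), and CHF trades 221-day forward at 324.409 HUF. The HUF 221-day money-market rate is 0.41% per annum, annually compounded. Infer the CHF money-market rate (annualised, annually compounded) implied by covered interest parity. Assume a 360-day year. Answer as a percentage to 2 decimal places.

3.29%

T = 221/360 years.
F/S = 324.409/330.09 = 0.9827895 = (growth of HUF) / (growth of CHF).
The HUF side grows by (1 + 0.0041)^(221/360) = 1.002515.
Hence g_CHF = 1.0200709.
Annualise: 1.0200709^(360/221) − 1 = 0.032901 = 3.29%.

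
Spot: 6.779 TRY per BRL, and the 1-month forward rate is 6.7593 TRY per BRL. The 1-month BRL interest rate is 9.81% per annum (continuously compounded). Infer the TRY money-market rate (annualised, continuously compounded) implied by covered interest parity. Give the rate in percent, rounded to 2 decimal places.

6.32%

T = 1/12 years.
By CIP, F/S equals the TRY-to-BRL growth ratio: 6.7593/6.779 = 0.9970940.
The BRL side grows by e^(0.0981×1/12) = 1.0082085.
That pins the TRY growth at 1.0052786.
Take logs: ln 1.0052786 / (1/12) = 0.063177, so 6.32%.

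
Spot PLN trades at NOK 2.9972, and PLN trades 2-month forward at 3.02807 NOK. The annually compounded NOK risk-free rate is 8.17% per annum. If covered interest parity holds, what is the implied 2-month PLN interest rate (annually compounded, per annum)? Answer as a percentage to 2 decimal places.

T = 2/12 years.
By CIP, F/S equals the NOK-to-PLN growth ratio: 3.02807/2.9972 = 1.0102996.
The NOK side grows by (1 + 0.0817)^(2/12) = 1.013175.
That pins the PLN growth at 1.0028461.
Annualise: 1.0028461^(12/2) − 1 = 0.017199 = 1.72%.

1.72%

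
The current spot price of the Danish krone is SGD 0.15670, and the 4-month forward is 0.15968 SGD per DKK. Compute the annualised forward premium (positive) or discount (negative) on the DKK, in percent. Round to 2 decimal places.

T = 4/12 years.
(F − S)/S = (0.15968 − 0.1567)/0.1567 = 0.0190172.
Annualise by dividing by T: 0.0190172 / (4/12) = 0.057052 → 5.71%.

+5.71%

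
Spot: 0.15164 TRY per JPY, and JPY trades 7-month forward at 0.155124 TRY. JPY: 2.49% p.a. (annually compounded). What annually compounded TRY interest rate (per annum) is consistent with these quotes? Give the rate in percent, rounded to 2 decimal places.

6.56%

T = 7/12 years.
CIP gives F = S · g_TRY/g_JPY, so g_TRY/g_JPY = 0.155124/0.15164 = 1.0229755.
JPY growth factor: (1 + 0.0249)^(7/12) = 1.0144505.
Hence g_TRY = 1.037758.
r = 1.037758^(12/7) − 1 = 0.065598 → 6.56%.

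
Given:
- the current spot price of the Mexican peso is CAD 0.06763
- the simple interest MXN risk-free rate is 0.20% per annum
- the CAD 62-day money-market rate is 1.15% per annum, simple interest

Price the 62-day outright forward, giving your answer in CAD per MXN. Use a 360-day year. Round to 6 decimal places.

T = 62/360 years.
Growth of 1 CAD over T: 1 + 0.0115×62/360 = 1.0019806.
Growth of 1 MXN over T: 1 + 0.0020×62/360 = 1.0003444.
CIP: F = S · (grow CAD)/(grow MXN) = 0.06763 × 1.0019806/1.0003444 = 0.06774062 CAD per MXN.

0.067741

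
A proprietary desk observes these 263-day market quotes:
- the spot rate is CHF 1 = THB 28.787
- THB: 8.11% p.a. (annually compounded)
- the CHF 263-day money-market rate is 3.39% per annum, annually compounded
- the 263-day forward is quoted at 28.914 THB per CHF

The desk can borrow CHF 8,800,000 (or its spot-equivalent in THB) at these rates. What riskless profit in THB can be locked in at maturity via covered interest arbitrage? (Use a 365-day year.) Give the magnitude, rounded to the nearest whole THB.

THB 7,337,490

T = 263/365 years.
Route A — deposit CHF, sell forward: 8,800,000 × 1.02431251486 × 28.914 = THB 260,629,354.08.
Route B — convert at spot, deposit THB: 8,800,000 × 28.787 × 1.05779614786 = THB 267,966,843.83.
The quoted forward undervalues CHF, so borrow CHF, convert to THB at spot, deposit the THB at 8.11%, and buy CHF forward at 28.914 to cover the loan.
The gap between the two covered legs is THB 7,337,490.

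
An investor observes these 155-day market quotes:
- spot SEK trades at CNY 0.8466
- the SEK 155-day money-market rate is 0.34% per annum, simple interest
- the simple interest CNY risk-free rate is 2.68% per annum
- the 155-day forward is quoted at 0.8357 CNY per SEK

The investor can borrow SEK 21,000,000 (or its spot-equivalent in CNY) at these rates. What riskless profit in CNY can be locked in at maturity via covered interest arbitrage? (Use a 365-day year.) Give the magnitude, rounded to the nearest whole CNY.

T = 155/365 years.
Invest the SEK and cover forward: 21,000,000 × 1.0014438356 × 0.8357 = CNY 17,575,038.88.
Convert at spot and invest in CNY: 21,000,000 × 0.8466 × 1.0113808219 = CNY 17,980,935.08.
The quoted forward undervalues SEK, so borrow SEK, convert to CNY at spot, deposit the CNY at 2.68%, and buy SEK forward at 0.8357 to cover the loan.
Arbitrage profit = |17,575,038.88 − 17,980,935.08| = CNY 405,896.

CNY 405,896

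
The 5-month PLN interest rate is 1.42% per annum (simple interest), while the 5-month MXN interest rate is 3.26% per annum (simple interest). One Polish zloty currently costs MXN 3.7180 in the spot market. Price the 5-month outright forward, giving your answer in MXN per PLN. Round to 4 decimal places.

T = 5/12 years.
Growth of 1 MXN over T: 1 + 0.0326×5/12 = 1.0135833.
Growth of 1 PLN over T: 1 + 0.0142×5/12 = 1.0059167.
CIP: F = S · (grow MXN)/(grow PLN) = 3.718 × 1.0135833/1.0059167 = 3.746337 MXN per PLN.

3.7463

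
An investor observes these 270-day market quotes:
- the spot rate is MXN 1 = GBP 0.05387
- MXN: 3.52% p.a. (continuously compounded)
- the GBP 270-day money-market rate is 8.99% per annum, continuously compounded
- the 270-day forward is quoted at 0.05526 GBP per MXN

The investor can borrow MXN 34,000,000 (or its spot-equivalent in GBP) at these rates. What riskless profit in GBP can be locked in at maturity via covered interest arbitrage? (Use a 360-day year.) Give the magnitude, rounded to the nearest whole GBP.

GBP 30,231

T = 270/360 years.
Keep in MXN, deliver into the forward: 34,000,000·1.026751567·0.05526 = GBP 1,929,101.91.
Swap to GBP now, deposit: 34,000,000·0.05387·1.069750025 = GBP 1,959,332.75.
The quoted forward undervalues MXN, so borrow MXN, convert to GBP at spot, deposit the GBP at 8.99%, and buy MXN forward at 0.05526 to cover the loan.
The gap between the two covered legs is GBP 30,231.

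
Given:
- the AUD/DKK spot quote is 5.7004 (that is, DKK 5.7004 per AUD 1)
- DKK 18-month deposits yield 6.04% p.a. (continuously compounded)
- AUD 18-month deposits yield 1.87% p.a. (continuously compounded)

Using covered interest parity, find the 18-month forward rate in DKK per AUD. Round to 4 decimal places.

6.0683

T = 18/12 years.
DKK growth factor: e^(0.0604×18/12) = 1.094831.
AUD growth factor: e^(0.0187×18/12) = 1.0284471.
CIP: F = S · (grow DKK)/(grow AUD) = 5.7004 × 1.094831/1.0284471 = 6.068348 DKK per AUD.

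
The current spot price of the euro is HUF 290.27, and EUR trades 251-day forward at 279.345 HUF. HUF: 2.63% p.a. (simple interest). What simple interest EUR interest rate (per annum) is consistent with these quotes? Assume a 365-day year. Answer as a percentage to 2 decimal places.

T = 251/365 years.
CIP gives F = S · g_HUF/g_EUR, so g_HUF/g_EUR = 279.345/290.27 = 0.9623626.
The HUF side grows by 1 + 0.0263×251/365 = 1.0180858.
Hence g_EUR = 1.0579025.
r = (1.0579025 − 1)/(251/365) = 0.084201 → 8.42%.

8.42%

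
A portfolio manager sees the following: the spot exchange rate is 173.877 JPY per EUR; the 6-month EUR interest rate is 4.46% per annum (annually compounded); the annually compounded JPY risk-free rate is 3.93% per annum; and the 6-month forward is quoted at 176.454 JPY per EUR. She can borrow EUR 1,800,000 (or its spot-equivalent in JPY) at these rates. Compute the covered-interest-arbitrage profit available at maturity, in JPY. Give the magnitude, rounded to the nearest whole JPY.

T = 6/12 years.
Invest the EUR and cover forward: 1,800,000 × 1.02205674989 × 176.454 = JPY 324,622,803.14.
Convert at spot and invest in JPY: 1,800,000 × 173.877 × 1.01946064171 = JPY 319,069,364.40.
The quoted forward overvalues EUR, so borrow JPY, buy EUR at spot, deposit the EUR at 4.46%, and sell the proceeds forward at 176.454.
Profit = 324,622,803.14 − 319,069,364.40 = JPY 5,553,439.

JPY 5,553,439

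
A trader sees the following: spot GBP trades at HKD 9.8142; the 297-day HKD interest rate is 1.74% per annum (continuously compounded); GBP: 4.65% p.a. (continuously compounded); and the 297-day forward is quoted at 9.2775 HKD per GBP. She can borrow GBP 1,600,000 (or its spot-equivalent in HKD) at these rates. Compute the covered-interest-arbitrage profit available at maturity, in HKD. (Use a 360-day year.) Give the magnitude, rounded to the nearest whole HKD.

T = 297/360 years.
Route A — deposit GBP, sell forward: 1,600,000 × 1.0391078412 × 9.2775 = HKD 15,424,516.79.
Route B — convert at spot, deposit HKD: 1,600,000 × 9.8142 × 1.0144585278 = HKD 15,929,758.21.
The quoted forward undervalues GBP, so borrow GBP, convert to HKD at spot, deposit the HKD at 1.74%, and buy GBP forward at 9.2775 to cover the loan.
Arbitrage profit = |15,424,516.79 − 15,929,758.21| = HKD 505,241.

HKD 505,241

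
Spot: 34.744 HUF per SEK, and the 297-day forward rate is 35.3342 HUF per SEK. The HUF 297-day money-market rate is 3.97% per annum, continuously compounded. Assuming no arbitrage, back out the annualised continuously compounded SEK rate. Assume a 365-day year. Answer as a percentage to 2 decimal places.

T = 297/365 years.
F/S = 35.3342/34.744 = 1.0169871 = (growth of HUF) / (growth of SEK).
The HUF side grows by e^(0.0397×297/365) = 1.0328313.
So the SEK growth factor = 1.0155795.
Take logs: ln 1.0155795 / (297/365) = 0.018999, so 1.90%.

1.90%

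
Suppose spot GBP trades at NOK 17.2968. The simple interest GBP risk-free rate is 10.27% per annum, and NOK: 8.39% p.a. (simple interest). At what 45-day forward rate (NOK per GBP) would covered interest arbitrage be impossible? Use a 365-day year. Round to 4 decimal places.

T = 45/365 years.
NOK growth factor: 1 + 0.0839×45/365 = 1.01034384.
GBP accumulates by 1 + 0.1027×45/365 = 1.01266164.
CIP: F = S · (grow NOK)/(grow GBP) = 17.2968 × 1.01034384/1.01266164 = 17.257211 NOK per GBP.

17.2572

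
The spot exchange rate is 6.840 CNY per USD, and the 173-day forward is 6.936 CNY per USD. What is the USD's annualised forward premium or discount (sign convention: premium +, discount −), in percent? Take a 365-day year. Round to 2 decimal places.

+2.96%

T = 173/365 years.
USD trades forward at +1.40351% vs spot over the period.
Annualise by dividing by T: 0.0140351 / (173/365) = 0.029612 → 2.96%.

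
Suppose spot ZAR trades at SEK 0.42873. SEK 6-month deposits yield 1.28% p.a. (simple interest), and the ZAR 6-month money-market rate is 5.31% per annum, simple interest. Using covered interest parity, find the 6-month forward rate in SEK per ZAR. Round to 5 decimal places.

T = 6/12 years.
SEK growth factor: 1 + 0.0128×6/12 = 1.006400.
Growth of 1 ZAR over T: 1 + 0.0531×6/12 = 1.026550.
So F = 0.42873 × 1.006400 / 1.026550 = 0.4203145 (SEK/ZAR).

0.42031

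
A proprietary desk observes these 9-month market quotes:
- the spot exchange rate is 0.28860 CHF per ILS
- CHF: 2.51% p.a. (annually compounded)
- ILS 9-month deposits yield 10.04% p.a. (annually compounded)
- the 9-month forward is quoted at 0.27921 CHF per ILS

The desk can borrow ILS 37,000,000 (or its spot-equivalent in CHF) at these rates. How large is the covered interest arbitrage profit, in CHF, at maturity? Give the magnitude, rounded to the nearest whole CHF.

CHF 220,708

T = 9/12 years.
Route A — deposit ILS, sell forward: 37,000,000 × 1.0743924216 × 0.27921 = CHF 11,099,301.00.
Route B — convert at spot, deposit CHF: 37,000,000 × 0.28860 × 1.0187665457 = CHF 10,878,592.93.
The quoted forward overvalues ILS, so borrow CHF, buy ILS at spot, deposit the ILS at 10.04%, and sell the proceeds forward at 0.27921.
Arbitrage profit = |11,099,301.00 − 10,878,592.93| = CHF 220,708.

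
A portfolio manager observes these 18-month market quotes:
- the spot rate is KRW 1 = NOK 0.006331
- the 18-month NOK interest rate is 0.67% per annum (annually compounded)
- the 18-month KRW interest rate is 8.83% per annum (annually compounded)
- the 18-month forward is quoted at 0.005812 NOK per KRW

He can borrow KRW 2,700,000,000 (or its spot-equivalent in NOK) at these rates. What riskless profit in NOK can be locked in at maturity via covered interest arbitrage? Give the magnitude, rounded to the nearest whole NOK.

NOK 550,307

T = 18/12 years.
Invest the KRW and cover forward: 2,700,000,000 × 1.1353321696 × 0.005812 = NOK 17,816,086.54.
Convert at spot and invest in NOK: 2,700,000,000 × 0.006331 × 1.010066815 = NOK 17,265,779.12.
The quoted forward overvalues KRW, so borrow NOK, buy KRW at spot, deposit the KRW at 8.83%, and sell the proceeds forward at 0.005812.
Profit = 17,816,086.54 − 17,265,779.12 = NOK 550,307.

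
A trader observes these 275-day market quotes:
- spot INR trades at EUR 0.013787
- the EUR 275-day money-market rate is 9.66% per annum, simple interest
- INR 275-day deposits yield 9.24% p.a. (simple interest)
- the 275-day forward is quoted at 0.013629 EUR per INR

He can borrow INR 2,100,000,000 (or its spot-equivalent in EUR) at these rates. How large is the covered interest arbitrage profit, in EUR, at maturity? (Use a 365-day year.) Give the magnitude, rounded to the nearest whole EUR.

T = 275/365 years.
Route A — deposit INR, sell forward: 2,100,000,000 × 1.0696164384 × 0.013629 = EUR 30,613,385.12.
Route B — convert at spot, deposit EUR: 2,100,000,000 × 0.013787 × 1.0727808219 = EUR 31,059,901.30.
The quoted forward undervalues INR, so borrow INR, convert to EUR at spot, deposit the EUR at 9.66%, and buy INR forward at 0.013629 to cover the loan.
Profit = 31,059,901.30 − 30,613,385.12 = EUR 446,516.

EUR 446,516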